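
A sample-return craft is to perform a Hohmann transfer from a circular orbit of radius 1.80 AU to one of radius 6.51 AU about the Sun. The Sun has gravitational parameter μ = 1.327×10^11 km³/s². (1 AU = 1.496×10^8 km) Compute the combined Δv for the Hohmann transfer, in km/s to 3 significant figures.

Δv = 9.58 km/s

In km: r₁ = 1.80 × 1.496×10^8 = 2.6928×10^8 km; r₂ = 6.51 × 1.496×10^8 = 9.73896×10^8 km.
Transfer-ellipse semi-major axis a_t = (r₁ + r₂)/2 = (2.6928×10^8 + 9.73896×10^8)/2 = 6.21588×10^8 km.
Circular speed at r₁: v₁ = √(μ/r₁) = √(1.327×10^11/2.6928×10^8) = 22.199 km/s.
On the transfer ellipse at r₁, v² = μ(2/r − 1/a) gives v_p = √[μ(2/r₁ − 1/a_t)] = 27.787 km/s.
First burn Δv₁ = |v_p − v₁| = 5.588 km/s.
At r₂, v₂ = √(μ/r₂) = 11.673 km/s.
Transfer-orbit speed at r₂: v_a = √[μ(2/r₂ − 1/a_t)] = 7.6830 km/s.
Second burn Δv₂ = |v₂ − v_a| = 3.990 km/s.
Δv = Δv₁ + Δv₂ = 5.588 + 3.990 = 9.578 km/s.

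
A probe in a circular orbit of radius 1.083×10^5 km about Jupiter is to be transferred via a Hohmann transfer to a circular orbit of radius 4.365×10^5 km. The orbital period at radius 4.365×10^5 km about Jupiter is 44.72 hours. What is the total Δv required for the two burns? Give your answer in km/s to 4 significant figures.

From Kepler's third law T² = 4π²r³/μ at r = 4.365×10^5 km, T = 44.72 hours = 44.72 × 3600 s = 1.60992×10^5 s: μ = 4π²r³/T² = 1.26679×10^8 km³/s².
Semi-major axis of the transfer orbit: a_t = (1.083×10^5 + 4.365×10^5)/2 = 2.724×10^5 km.
At r₁ the circular-orbit speed is v₁ = √(μ/r₁) = 34.201 km/s.
Transfer-orbit speed at r₁ (vis-viva): v_p = √[μ(2/r₁ − 1/a_t)] = 43.294 km/s.
First burn Δv₁ = |v_p − v₁| = 9.093 km/s.
At r₂, v₂ = √(μ/r₂) = 17.036 km/s.
Transfer-orbit speed at r₂: v_a = √[μ(2/r₂ − 1/a_t)] = 10.742 km/s.
Second burn Δv₂ = |v₂ − v_a| = 6.294 km/s.
Δv = Δv₁ + Δv₂ = 9.093 + 6.294 = 15.39 km/s.

Δv = 15.39 km/s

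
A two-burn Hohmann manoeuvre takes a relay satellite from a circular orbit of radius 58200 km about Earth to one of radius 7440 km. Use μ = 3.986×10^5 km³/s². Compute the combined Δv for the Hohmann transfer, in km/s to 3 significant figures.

Semi-major axis of the transfer orbit: a_t = (58200 + 7440)/2 = 32820 km.
Circular speed at r₁: v₁ = √(μ/r₁) = √(3.986×10^5/58200) = 2.617 km/s.
On the transfer ellipse at r₁, vis-viva gives v_a = √[μ(2/r₁ − 1/a_t)] = 1.246 km/s.
First burn Δv₁ = |v_a − v₁| = 1.371 km/s.
Circular speed at r₂: v₂ = √(μ/r₂) = 7.3195 km/s.
Transfer-orbit speed at r₂: v_p = √[μ(2/r₂ − 1/a_t)] = 9.7471 km/s.
Second burn Δv₂ = |v₂ − v_p| = 2.428 km/s.
Total Δv = Δv₁ + Δv₂ = 3.799 km/s.

Δv = 3.80 km/s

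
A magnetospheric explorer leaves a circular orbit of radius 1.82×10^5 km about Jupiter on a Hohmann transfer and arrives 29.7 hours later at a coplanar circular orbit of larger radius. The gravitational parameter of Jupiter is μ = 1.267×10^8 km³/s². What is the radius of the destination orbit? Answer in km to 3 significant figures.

r₂ = 8.73×10^5 km

Transfer time t = 29.7 hours = 1.0692×10^5 s, and t = π√(a_t³/μ).
So a_t = (μ t²/π²)^(1/3) = (1.267×10^8 × (1.0692×10^5)² / π²)^(1/3) = 5.2747×10^5 km.
Since a_t = (r₁ + r₂)/2, r₂ = 2a_t − r₁ = 2×5.2747×10^5 − 1.820×10^5 = 8.7294×10^5 km.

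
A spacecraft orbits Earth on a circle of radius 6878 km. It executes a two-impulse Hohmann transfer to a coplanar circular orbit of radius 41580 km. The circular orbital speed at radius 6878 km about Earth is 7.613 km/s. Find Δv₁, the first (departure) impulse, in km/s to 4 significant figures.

From the circular-orbit relation v² = μ/r at r = 6878 km: μ = v²r = (7.613)² × 6878 = 3.98634×10^5 km³/s².
Transfer-ellipse semi-major axis a_t = (r₁ + r₂)/2 = (6878 + 41580)/2 = 24229 km.
On the circular orbit at r = 6878 km, v_c = √(μ/r) = 7.613 km/s.
Transfer-orbit speed at the same r (vis-viva, a = a_t): v_t = √[μ(2/r − 1/a_t)] = 9.973 km/s.
Δv₁ = |v_t − v_c| = |9.973 − 7.613| = 2.360 km/s.

Δv₁ = 2.360 km/s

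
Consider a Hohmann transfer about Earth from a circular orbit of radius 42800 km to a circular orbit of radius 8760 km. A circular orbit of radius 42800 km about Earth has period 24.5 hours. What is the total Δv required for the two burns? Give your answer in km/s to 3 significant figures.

Δv = 3.22 km/s

From Kepler's third law T² = 4π²r³/μ at r = 42800 km, T = 24.5 hours = 24.5 × 3600 s = 88200 s: μ = 4π²r³/T² = 3.97882×10^5 km³/s².
Semi-major axis of the transfer orbit: a_t = (42800 + 8760)/2 = 25780 km.
Circular speed at r₁: v₁ = √(μ/r₁) = √(3.97882×10^5/42800) = 3.049 km/s.
Transfer-orbit speed at r₁ (v² = μ(2/r − 1/a)): v_a = √[μ(2/r₁ − 1/a_t)] = 1.777 km/s.
First burn Δv₁ = |v_a − v₁| = 1.272 km/s.
Circular speed at r₂: v₂ = √(μ/r₂) = 6.7395 km/s.
Transfer-orbit speed at r₂: v_p = √[μ(2/r₂ − 1/a_t)] = 8.6837 km/s.
Second burn Δv₂ = |v₂ − v_p| = 1.944 km/s.
Δv = Δv₁ + Δv₂ = 1.272 + 1.944 = 3.216 km/s.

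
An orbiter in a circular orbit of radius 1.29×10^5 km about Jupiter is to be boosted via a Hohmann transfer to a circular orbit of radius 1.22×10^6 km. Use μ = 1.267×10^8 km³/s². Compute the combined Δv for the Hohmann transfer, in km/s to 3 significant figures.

Δv = 16.5 km/s

Transfer-ellipse semi-major axis a_t = (r₁ + r₂)/2 = (1.290×10^5 + 1.220×10^6)/2 = 6.745×10^5 km.
Circular speed at r₁: v₁ = √(μ/r₁) = √(1.267×10^8/1.290×10^5) = 31.34 km/s.
On the transfer ellipse at r₁, vis-viva equation gives v_p = √[μ(2/r₁ − 1/a_t)] = 42.15 km/s.
First burn Δv₁ = |v_p − v₁| = 10.81 km/s.
Circular speed at r₂: v₂ = √(μ/r₂) = 10.191 km/s.
Transfer-orbit speed at r₂: v_a = √[μ(2/r₂ − 1/a_t)] = 4.4567 km/s.
Second burn Δv₂ = |v₂ − v_a| = 5.734 km/s.
Total Δv = Δv₁ + Δv₂ = 16.54 km/s.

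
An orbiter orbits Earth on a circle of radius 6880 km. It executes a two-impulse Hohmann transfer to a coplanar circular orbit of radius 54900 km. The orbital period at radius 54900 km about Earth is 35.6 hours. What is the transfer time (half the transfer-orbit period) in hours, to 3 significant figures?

t = 7.51 hours

From Kepler's third law T² = 4π²r³/μ at r = 54900 km, T = 35.6 hours = 35.6 × 3600 s = 1.2816×10^5 s: μ = 4π²r³/T² = 3.97715×10^5 km³/s².
Semi-major axis of the transfer orbit: a_t = (6880 + 54900)/2 = 30890 km.
Half the transfer-orbit period gives t = π√(a_t³/μ) = 27050 s.
Converting: 27050 s ÷ 3600 s/hour = 7.51 hours.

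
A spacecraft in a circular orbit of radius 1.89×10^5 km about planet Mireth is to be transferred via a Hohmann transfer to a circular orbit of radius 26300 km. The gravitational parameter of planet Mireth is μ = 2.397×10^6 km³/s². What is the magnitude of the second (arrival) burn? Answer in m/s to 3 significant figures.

Semi-major axis of the transfer orbit: a_t = (1.890×10^5 + 26300)/2 = 1.0765×10^5 km.
On the circular orbit at r = 26300 km, v_c = √(μ/r) = 9.547 km/s.
Vis-viva on the transfer ellipse at r = 26300 km gives v_t = √[μ(2/r − 1/a_t)] = 12.65 km/s.
Δv₂ = |v_t − v_c| = |12.65 − 9.547| = 3.103 km/s.

Δv₂ = 3100 m/s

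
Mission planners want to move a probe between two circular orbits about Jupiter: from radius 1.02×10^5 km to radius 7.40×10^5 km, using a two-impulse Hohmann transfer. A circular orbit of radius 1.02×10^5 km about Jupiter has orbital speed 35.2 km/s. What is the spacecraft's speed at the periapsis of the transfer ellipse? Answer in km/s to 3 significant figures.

v = 46.7 km/s

From the circular-orbit relation v² = μ/r at r = 1.02×10^5 km: μ = v²r = (35.2)² × 1.02×10^5 = 1.26382×10^8 km³/s².
Semi-major axis of the transfer orbit: a_t = (1.020×10^5 + 7.400×10^5)/2 = 4.210×10^5 km.
The periapsis of the transfer ellipse is at r = 1.020×10^5 km.
From the vis-viva equation, v = √[μ(2/r − 1/a_t)] = 46.67 km/s.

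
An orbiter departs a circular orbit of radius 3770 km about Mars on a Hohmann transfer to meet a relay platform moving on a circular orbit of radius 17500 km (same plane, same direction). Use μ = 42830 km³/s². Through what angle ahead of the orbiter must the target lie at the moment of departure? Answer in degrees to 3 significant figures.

Semi-major axis of the transfer orbit: a_t = (3770 + 17500)/2 = 10635 km.
Transfer time t = π√(a_t³/μ) = 16648.8 s.
Target angular speed ω₂ = √(μ/r₂³) = 8.93958×10^-5 rad/s.
Angle swept by the target during transfer: ω₂·t = 1.4883 rad = 85.27°.
Arrival is 180° from departure on the ellipse, so φ = 180° − 85.27° = 94.7°.

φ = 94.7°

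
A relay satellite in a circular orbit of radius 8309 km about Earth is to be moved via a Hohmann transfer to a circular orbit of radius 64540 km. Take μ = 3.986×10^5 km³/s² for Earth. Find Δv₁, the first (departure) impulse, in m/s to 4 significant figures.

Transfer-ellipse semi-major axis a_t = (r₁ + r₂)/2 = (8309 + 64540)/2 = 36424.5 km.
Circular speed at r = 8309 km: v_c = √(μ/r) = 6.9262 km/s.
Vis-viva on the transfer ellipse at r = 8309 km gives v_t = √[μ(2/r − 1/a_t)] = 9.2196 km/s.
Δv₁ = |v_t − v_c| = |9.2196 − 6.9262| = 2.293 km/s.

Δv₁ = 2293 m/s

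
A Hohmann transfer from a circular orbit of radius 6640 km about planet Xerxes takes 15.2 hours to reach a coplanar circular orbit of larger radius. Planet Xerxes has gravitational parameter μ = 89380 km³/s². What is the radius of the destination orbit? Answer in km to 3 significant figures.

r₂ = 53400 km

Transfer time t = 15.2 hours = 54720 s, and t = π√(a_t³/μ).
So a_t = (μ t²/π²)^(1/3) = (89380 × (54720)² / π²)^(1/3) = 30043 km.
Since a_t = (r₁ + r₂)/2, r₂ = 2a_t − r₁ = 2×30043 − 6640 = 53446 km.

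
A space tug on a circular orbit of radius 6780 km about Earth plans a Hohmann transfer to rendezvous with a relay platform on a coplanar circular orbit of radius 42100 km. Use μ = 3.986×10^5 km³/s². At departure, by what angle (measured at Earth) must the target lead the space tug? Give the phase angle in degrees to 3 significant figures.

φ = 100°

Semi-major axis of the transfer orbit: a_t = (6780 + 42100)/2 = 24440 km.
The half-period of the transfer ellipse is t = π√(a_t³/μ) = 19012.2 s.
The target's mean motion on its circular orbit is ω₂ = √(μ/r₂³) = 7.30879×10^-5 rad/s.
Angle swept by the target during transfer: ω₂·t = 1.3896 rad = 79.62°.
Arrival is 180° from departure on the ellipse, so φ = 180° − 79.62° = 100°.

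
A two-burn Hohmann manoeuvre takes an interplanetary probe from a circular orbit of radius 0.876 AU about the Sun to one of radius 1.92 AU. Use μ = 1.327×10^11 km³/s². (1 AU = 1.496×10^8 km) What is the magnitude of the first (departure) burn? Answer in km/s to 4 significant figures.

Δv₁ = 5.471 km/s

In km: r₁ = 0.876 × 1.496×10^8 = 1.310496×10^8 km; r₂ = 1.92 × 1.496×10^8 = 2.87232×10^8 km.
Semi-major axis of the transfer orbit: a_t = (1.310496×10^8 + 2.87232×10^8)/2 = 2.091408×10^8 km.
On the circular orbit at r = 1.310496×10^8 km, v_c = √(μ/r) = 31.821 km/s.
Vis-viva on the transfer ellipse at r = 1.310496×10^8 km gives v_t = √[μ(2/r − 1/a_t)] = 37.292 km/s.
Δv₁ = |v_t − v_c| = |37.292 − 31.821| = 5.471 km/s.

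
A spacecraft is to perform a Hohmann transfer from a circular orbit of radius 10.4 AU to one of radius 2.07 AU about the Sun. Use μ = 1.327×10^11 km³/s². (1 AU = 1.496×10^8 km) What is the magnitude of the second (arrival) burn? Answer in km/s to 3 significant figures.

Δv₂ = 6.03 km/s

In km: r₁ = 10.4 × 1.496×10^8 = 1.55584×10^9 km; r₂ = 2.07 × 1.496×10^8 = 3.09672×10^8 km.
Transfer-ellipse semi-major axis a_t = (r₁ + r₂)/2 = (1.55584×10^9 + 3.09672×10^8)/2 = 9.32756×10^8 km.
On the circular orbit at r = 3.09672×10^8 km, v_c = √(μ/r) = 20.701 km/s.
Vis-viva on the transfer ellipse at r = 3.09672×10^8 km gives v_t = √[μ(2/r − 1/a_t)] = 26.735 km/s.
Δv₂ = |v_t − v_c| = |26.735 − 20.701| = 6.034 km/s.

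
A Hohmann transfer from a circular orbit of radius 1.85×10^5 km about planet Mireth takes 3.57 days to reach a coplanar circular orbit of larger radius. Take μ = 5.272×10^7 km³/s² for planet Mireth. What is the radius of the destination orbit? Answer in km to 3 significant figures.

Transfer time t = 3.57 days = 3.08448×10^5 s, and t = π√(a_t³/μ).
So a_t = (μ t²/π²)^(1/3) = (5.272×10^7 × (3.08448×10^5)² / π²)^(1/3) = 7.9802×10^5 km.
Since a_t = (r₁ + r₂)/2, r₂ = 2a_t − r₁ = 2×7.9802×10^5 − 1.850×10^5 = 1.41104×10^6 km.

r₂ = 1.41×10^6 km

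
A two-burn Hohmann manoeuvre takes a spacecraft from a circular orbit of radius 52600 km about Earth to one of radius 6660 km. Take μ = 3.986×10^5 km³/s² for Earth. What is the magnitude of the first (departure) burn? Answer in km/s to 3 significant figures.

The Hohmann ellipse has a_t = (r₁ + r₂)/2 = 29630 km.
On the circular orbit at r = 52600 km, v_c = √(μ/r) = 2.753 km/s.
Transfer-orbit speed at the same r (vis-viva, a = a_t): v_t = √[μ(2/r − 1/a_t)] = 1.305 km/s.
Δv₁ = |v_t − v_c| = |1.305 − 2.753| = 1.448 km/s.

Δv₁ = 1.45 km/s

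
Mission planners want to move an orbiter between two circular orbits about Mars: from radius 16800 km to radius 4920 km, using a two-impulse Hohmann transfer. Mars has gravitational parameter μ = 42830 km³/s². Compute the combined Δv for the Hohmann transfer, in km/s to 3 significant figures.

Δv = 1.24 km/s

Semi-major axis of the transfer orbit: a_t = (16800 + 4920)/2 = 10860 km.
Circular speed at r₁: v₁ = √(μ/r₁) = √(42830/16800) = 1.597 km/s.
On the transfer ellipse at r₁, v² = μ(2/r − 1/a) gives v_a = √[μ(2/r₁ − 1/a_t)] = 1.075 km/s.
First burn Δv₁ = |v_a − v₁| = 0.5220 km/s.
At r₂, v₂ = √(μ/r₂) = 2.9505 km/s.
Transfer-orbit speed at r₂: v_p = √[μ(2/r₂ − 1/a_t)] = 3.6697 km/s.
Second burn Δv₂ = |v₂ − v_p| = 0.7192 km/s.
Δv = Δv₁ + Δv₂ = 0.5220 + 0.7192 = 1.241 km/s.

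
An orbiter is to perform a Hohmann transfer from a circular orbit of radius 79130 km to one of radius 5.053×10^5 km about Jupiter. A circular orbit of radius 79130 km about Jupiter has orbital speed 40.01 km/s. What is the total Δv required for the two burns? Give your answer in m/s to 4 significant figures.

Δv = 20200 m/s

From the circular-orbit relation v² = μ/r at r = 79130 km: μ = v²r = (40.01)² × 79130 = 1.26671×10^8 km³/s².
Semi-major axis of the transfer orbit: a_t = (79130 + 5.053×10^5)/2 = 2.92215×10^5 km.
At r₁ the circular-orbit speed is v₁ = √(μ/r₁) = 40.010 km/s.
Transfer-orbit speed at r₁ (vis-viva equation): v_p = √[μ(2/r₁ − 1/a_t)] = 52.613 km/s.
First burn Δv₁ = |v_p − v₁| = 12.603 km/s.
Circular speed at r₂: v₂ = √(μ/r₂) = 15.83305 km/s.
Transfer-orbit speed at r₂: v_a = √[μ(2/r₂ − 1/a_t)] = 8.239177 km/s.
Second burn Δv₂ = |v₂ − v_a| = 7.5939 km/s.
Total Δv = Δv₁ + Δv₂ = 20.20 km/s.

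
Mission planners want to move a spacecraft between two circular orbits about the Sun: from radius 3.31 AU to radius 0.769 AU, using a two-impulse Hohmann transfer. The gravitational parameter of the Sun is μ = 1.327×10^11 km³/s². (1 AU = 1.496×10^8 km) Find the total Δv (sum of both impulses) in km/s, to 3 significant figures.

In km: r₁ = 3.31 × 1.496×10^8 = 4.95176×10^8 km; r₂ = 0.769 × 1.496×10^8 = 1.150424×10^8 km.
The Hohmann ellipse has a_t = (r₁ + r₂)/2 = 3.051092×10^8 km.
Circular speed at r₁: v₁ = √(μ/r₁) = √(1.327×10^11/4.95176×10^8) = 16.370 km/s.
Transfer-orbit speed at r₁ (vis-viva): v_a = √[μ(2/r₁ − 1/a_t)] = 10.052 km/s.
First burn Δv₁ = |v_a − v₁| = 6.318 km/s.
Circular speed at r₂: v₂ = √(μ/r₂) = 33.963 km/s.
Transfer-orbit speed at r₂: v_p = √[μ(2/r₂ − 1/a_t)] = 43.267 km/s.
Second burn Δv₂ = |v₂ − v_p| = 9.304 km/s.
Δv = Δv₁ + Δv₂ = 6.318 + 9.304 = 15.62 km/s.

Δv = 15.6 km/s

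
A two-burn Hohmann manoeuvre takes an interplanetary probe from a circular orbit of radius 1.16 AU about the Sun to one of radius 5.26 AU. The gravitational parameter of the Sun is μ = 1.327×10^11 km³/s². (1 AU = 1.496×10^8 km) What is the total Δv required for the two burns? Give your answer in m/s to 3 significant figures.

In km: r₁ = 1.16 × 1.496×10^8 = 1.73536×10^8 km; r₂ = 5.26 × 1.496×10^8 = 7.86896×10^8 km.
Semi-major axis of the transfer orbit: a_t = (1.73536×10^8 + 7.86896×10^8)/2 = 4.80216×10^8 km.
At r₁ the circular-orbit speed is v₁ = √(μ/r₁) = 27.6529 km/s.
On the transfer ellipse at r₁, vis-viva gives v_p = √[μ(2/r₁ − 1/a_t)] = 35.3982 km/s.
First burn Δv₁ = |v_p − v₁| = 7.7453 km/s.
At r₂, v₂ = √(μ/r₂) = 12.986 km/s.
Transfer-orbit speed at r₂: v_a = √[μ(2/r₂ − 1/a_t)] = 7.8064 km/s.
Second burn Δv₂ = |v₂ − v_a| = 5.1796 km/s.
Δv = Δv₁ + Δv₂ = 7.7453 + 5.1796 = 12.92 km/s.

Δv = 12900 m/s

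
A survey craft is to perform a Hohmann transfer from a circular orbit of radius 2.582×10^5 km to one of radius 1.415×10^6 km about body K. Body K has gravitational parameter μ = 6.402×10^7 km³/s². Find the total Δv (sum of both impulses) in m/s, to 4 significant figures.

Δv = 7722 m/s

The Hohmann ellipse has a_t = (r₁ + r₂)/2 = 8.366×10^5 km.
Circular speed at r₁: v₁ = √(μ/r₁) = √(6.402×10^7/2.582×10^5) = 15.7463 km/s.
Transfer-orbit speed at r₁ (vis-viva equation): v_p = √[μ(2/r₁ − 1/a_t)] = 20.4785 km/s.
First burn Δv₁ = |v_p − v₁| = 4.732 km/s.
Circular speed at r₂: v₂ = √(μ/r₂) = 6.7264 km/s.
Transfer-orbit speed at r₂: v_a = √[μ(2/r₂ − 1/a_t)] = 3.7368 km/s.
Second burn Δv₂ = |v₂ − v_a| = 2.990 km/s.
Δv = Δv₁ + Δv₂ = 4.732 + 2.990 = 7.722 km/s.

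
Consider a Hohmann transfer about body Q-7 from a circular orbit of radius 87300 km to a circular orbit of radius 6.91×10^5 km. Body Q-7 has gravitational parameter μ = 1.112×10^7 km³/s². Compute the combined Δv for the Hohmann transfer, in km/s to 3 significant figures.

The Hohmann ellipse has a_t = (r₁ + r₂)/2 = 3.8915×10^5 km.
At r₁ the circular-orbit speed is v₁ = √(μ/r₁) = 11.286 km/s.
Transfer-orbit speed at r₁ (v² = μ(2/r − 1/a)): v_p = √[μ(2/r₁ − 1/a_t)] = 15.039 km/s.
First burn Δv₁ = |v_p − v₁| = 3.753 km/s.
Circular speed at r₂: v₂ = √(μ/r₂) = 4.012 km/s.
Transfer-orbit speed at r₂: v_a = √[μ(2/r₂ − 1/a_t)] = 1.900 km/s.
Second burn Δv₂ = |v₂ − v_a| = 2.112 km/s.
Δv = Δv₁ + Δv₂ = 3.753 + 2.112 = 5.865 km/s.

Δv = 5.86 km/s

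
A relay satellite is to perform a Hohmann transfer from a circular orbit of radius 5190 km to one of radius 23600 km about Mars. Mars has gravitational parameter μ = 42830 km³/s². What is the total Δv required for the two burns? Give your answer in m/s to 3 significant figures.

Δv = 1340 m/s

Transfer-ellipse semi-major axis a_t = (r₁ + r₂)/2 = (5190 + 23600)/2 = 14395 km.
Circular speed at r₁: v₁ = √(μ/r₁) = √(42830/5190) = 2.8727 km/s.
Transfer-orbit speed at r₁ (vis-viva equation): v_p = √[μ(2/r₁ − 1/a_t)] = 3.6782 km/s.
First burn Δv₁ = |v_p − v₁| = 0.8055 km/s.
Circular speed at r₂: v₂ = √(μ/r₂) = 1.3472 km/s.
Transfer-orbit speed at r₂: v_a = √[μ(2/r₂ − 1/a_t)] = 0.80890 km/s.
Second burn Δv₂ = |v₂ − v_a| = 0.5383 km/s.
Δv = Δv₁ + Δv₂ = 0.8055 + 0.5383 = 1.344 km/s.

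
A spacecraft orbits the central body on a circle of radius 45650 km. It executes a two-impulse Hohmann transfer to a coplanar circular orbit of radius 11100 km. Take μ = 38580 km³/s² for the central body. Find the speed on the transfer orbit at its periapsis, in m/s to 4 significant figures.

Transfer-ellipse semi-major axis a_t = (r₁ + r₂)/2 = (45650 + 11100)/2 = 28375 km.
The periapsis of the transfer ellipse is at r = 11100 km.
From the vis-viva equation, v = √[μ(2/r − 1/a_t)] = 2.365 km/s.

v = 2365 m/s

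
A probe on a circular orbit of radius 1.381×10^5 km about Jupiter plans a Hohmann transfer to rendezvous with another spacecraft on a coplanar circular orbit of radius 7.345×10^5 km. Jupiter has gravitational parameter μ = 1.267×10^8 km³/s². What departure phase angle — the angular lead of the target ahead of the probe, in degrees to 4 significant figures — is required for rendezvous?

φ = 97.59°

The Hohmann ellipse has a_t = (r₁ + r₂)/2 = 4.363×10^5 km.
The half-period of the transfer ellipse is t = π√(a_t³/μ) = 80433.9 s.
The target's mean motion on its circular orbit is ω₂ = √(μ/r₂³) = 1.78814×10^-5 rad/s.
Angle swept by the target during transfer: ω₂·t = 1.4383 rad = 82.41°.
Arrival is 180° from departure on the ellipse, so φ = 180° − 82.41° = 97.59°.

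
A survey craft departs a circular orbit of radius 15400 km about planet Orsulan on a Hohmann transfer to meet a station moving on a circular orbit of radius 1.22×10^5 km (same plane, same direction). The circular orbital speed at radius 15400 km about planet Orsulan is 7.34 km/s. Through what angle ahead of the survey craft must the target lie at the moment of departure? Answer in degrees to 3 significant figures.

φ = 104°

From the circular-orbit relation v² = μ/r at r = 15400 km: μ = v²r = (7.34)² × 15400 = 8.29684×10^5 km³/s².
The Hohmann ellipse has a_t = (r₁ + r₂)/2 = 68700 km.
The half-period of the transfer ellipse is t = π√(a_t³/μ) = 62105.3 s.
The target's mean motion on its circular orbit is ω₂ = √(μ/r₂³) = 2.13755×10^-5 rad/s.
Angle swept by the target during transfer: ω₂·t = 1.3275 rad = 76.06°.
The survey craft traverses 180° on the transfer ellipse, so the target must lead by 180° − 76.06° = 104°.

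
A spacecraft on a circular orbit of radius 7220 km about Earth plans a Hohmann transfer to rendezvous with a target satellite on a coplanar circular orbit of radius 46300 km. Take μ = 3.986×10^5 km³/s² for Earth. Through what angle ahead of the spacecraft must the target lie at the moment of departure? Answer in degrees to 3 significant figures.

The Hohmann ellipse has a_t = (r₁ + r₂)/2 = 26760 km.
The half-period of the transfer ellipse is t = π√(a_t³/μ) = 21783 s.
The target's mean motion on its circular orbit is ω₂ = √(μ/r₂³) = 6.3372×10^-5 rad/s.
Angle swept by the target during transfer: ω₂·t = 1.3804 rad = 79.09°.
Arrival is 180° from departure on the ellipse, so φ = 180° − 79.09° = 101°.

φ = 101°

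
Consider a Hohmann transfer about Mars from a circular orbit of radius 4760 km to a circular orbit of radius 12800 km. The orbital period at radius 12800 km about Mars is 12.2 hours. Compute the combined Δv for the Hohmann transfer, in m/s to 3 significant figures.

Δv = 1110 m/s

From Kepler's third law T² = 4π²r³/μ at r = 12800 km, T = 12.2 hours = 12.2 × 3600 s = 43920 s: μ = 4π²r³/T² = 42920.5 km³/s².
Transfer-ellipse semi-major axis a_t = (r₁ + r₂)/2 = (4760 + 12800)/2 = 8780 km.
Circular speed at r₁: v₁ = √(μ/r₁) = √(42920.5/4760) = 3.00282 km/s.
Transfer-orbit speed at r₁ (vis-viva equation): v_p = √[μ(2/r₁ − 1/a_t)] = 3.62566 km/s.
First burn Δv₁ = |v_p − v₁| = 0.6228 km/s.
At r₂, v₂ = √(μ/r₂) = 1.8312 km/s.
Transfer-orbit speed at r₂: v_a = √[μ(2/r₂ − 1/a_t)] = 1.3483 km/s.
Second burn Δv₂ = |v₂ − v_a| = 0.4829 km/s.
Δv = Δv₁ + Δv₂ = 0.6228 + 0.4829 = 1.106 km/s.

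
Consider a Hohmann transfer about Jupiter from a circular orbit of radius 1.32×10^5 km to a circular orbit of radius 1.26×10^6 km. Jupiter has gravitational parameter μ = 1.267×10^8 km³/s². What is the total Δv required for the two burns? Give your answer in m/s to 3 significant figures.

The Hohmann ellipse has a_t = (r₁ + r₂)/2 = 6.960×10^5 km.
At r₁ the circular-orbit speed is v₁ = √(μ/r₁) = 30.981 km/s.
Transfer-orbit speed at r₁ (v² = μ(2/r − 1/a)): v_p = √[μ(2/r₁ − 1/a_t)] = 41.685 km/s.
First burn Δv₁ = |v_p − v₁| = 10.70 km/s.
Circular speed at r₂: v₂ = √(μ/r₂) = 10.028 km/s.
Transfer-orbit speed at r₂: v_a = √[μ(2/r₂ − 1/a_t)] = 4.3670 km/s.
Second burn Δv₂ = |v₂ − v_a| = 5.661 km/s.
Δv = Δv₁ + Δv₂ = 10.70 + 5.661 = 16.36 km/s.

Δv = 16400 m/s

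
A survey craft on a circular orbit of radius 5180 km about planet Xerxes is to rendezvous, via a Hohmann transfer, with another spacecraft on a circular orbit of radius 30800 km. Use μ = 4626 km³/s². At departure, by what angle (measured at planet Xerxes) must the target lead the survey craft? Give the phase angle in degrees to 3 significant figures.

Transfer-ellipse semi-major axis a_t = (r₁ + r₂)/2 = (5180 + 30800)/2 = 17990 km.
The half-period of the transfer ellipse is t = π√(a_t³/μ) = 1.1145352×10^5 s.
Target angular speed ω₂ = √(μ/r₂³) = 1.2582784×10^-5 rad/s.
Angle swept by the target during transfer: ω₂·t = 1.402396 rad = 80.351°.
Arrival is 180° from departure on the ellipse, so φ = 180° − 80.351° = 99.6°.

φ = 99.6°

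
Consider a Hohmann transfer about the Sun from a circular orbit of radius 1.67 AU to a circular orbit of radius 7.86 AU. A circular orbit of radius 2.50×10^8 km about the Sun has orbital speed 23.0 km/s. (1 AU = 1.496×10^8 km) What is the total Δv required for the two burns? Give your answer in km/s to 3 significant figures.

Δv = 10.9 km/s

From the circular-orbit relation v² = μ/r at r = 2.50×10^8 km: μ = v²r = (23.0)² × 2.50×10^8 = 1.32250×10^11 km³/s².
In km: r₁ = 1.67 × 1.496×10^8 = 2.49832×10^8 km; r₂ = 7.86 × 1.496×10^8 = 1.175856×10^9 km.
Transfer-ellipse semi-major axis a_t = (r₁ + r₂)/2 = (2.49832×10^8 + 1.175856×10^9)/2 = 7.12844×10^8 km.
Circular speed at r₁: v₁ = √(μ/r₁) = √(1.32250×10^11/2.49832×10^8) = 23.008 km/s.
Transfer-orbit speed at r₁ (vis-viva equation): v_p = √[μ(2/r₁ − 1/a_t)] = 29.550 km/s.
First burn Δv₁ = |v_p − v₁| = 6.542 km/s.
At r₂, v₂ = √(μ/r₂) = 10.605 km/s.
Transfer-orbit speed at r₂: v_a = √[μ(2/r₂ − 1/a_t)] = 6.2784 km/s.
Second burn Δv₂ = |v₂ − v_a| = 4.327 km/s.
Δv = Δv₁ + Δv₂ = 6.542 + 4.327 = 10.87 km/s.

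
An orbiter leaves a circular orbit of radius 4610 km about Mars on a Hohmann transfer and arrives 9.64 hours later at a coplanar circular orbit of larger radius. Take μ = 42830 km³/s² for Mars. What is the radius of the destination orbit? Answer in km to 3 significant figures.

r₂ = 30100 km

Transfer time t = 9.64 hours = 34704 s, and t = π√(a_t³/μ).
So a_t = (μ t²/π²)^(1/3) = (42830 × (34704)² / π²)^(1/3) = 17354 km.
Since a_t = (r₁ + r₂)/2, r₂ = 2a_t − r₁ = 2×17354 − 4610 = 30098 km.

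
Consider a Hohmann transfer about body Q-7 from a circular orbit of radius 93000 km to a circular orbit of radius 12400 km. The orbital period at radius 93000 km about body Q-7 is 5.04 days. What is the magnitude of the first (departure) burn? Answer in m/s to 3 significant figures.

Δv₁ = 691 m/s

From Kepler's third law T² = 4π²r³/μ at r = 93000 km, T = 5.04 days = 5.04 × 86400 s = 4.35456×10^5 s: μ = 4π²r³/T² = 1.67463×10^5 km³/s².
Transfer-ellipse semi-major axis a_t = (r₁ + r₂)/2 = (93000 + 12400)/2 = 52700 km.
On the circular orbit at r = 93000 km, v_c = √(μ/r) = 1.3419 km/s.
Transfer-orbit speed at the same r (vis-viva, a = a_t): v_t = √[μ(2/r − 1/a_t)] = 0.65091 km/s.
Δv₁ = |v_t − v_c| = |0.65091 − 1.3419| = 0.6910 km/s.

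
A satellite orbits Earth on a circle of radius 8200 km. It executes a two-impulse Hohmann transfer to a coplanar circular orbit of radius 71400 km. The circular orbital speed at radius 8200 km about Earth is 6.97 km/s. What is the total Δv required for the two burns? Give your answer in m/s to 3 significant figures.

Δv = 3660 m/s

From the circular-orbit relation v² = μ/r at r = 8200 km: μ = v²r = (6.97)² × 8200 = 3.98363×10^5 km³/s².
Transfer-ellipse semi-major axis a_t = (r₁ + r₂)/2 = (8200 + 71400)/2 = 39800 km.
Circular speed at r₁: v₁ = √(μ/r₁) = √(3.98363×10^5/8200) = 6.97000 km/s.
Transfer-orbit speed at r₁ (vis-viva equation): v_p = √[μ(2/r₁ − 1/a_t)] = 9.33556 km/s.
First burn Δv₁ = |v_p − v₁| = 2.36556 km/s.
Circular speed at r₂: v₂ = √(μ/r₂) = 2.36206 km/s.
Transfer-orbit speed at r₂: v_a = √[μ(2/r₂ − 1/a_t)] = 1.07215 km/s.
Second burn Δv₂ = |v₂ − v_a| = 1.28991 km/s.
Total Δv = Δv₁ + Δv₂ = 3.655 km/s.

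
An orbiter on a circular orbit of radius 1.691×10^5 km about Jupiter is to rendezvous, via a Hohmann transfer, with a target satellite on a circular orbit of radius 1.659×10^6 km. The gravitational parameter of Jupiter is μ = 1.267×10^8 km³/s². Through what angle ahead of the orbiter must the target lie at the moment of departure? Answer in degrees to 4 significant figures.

Semi-major axis of the transfer orbit: a_t = (1.691×10^5 + 1.659×10^6)/2 = 9.1405×10^5 km.
The half-period of the transfer ellipse is t = π√(a_t³/μ) = 2.4390×10^5 s.
Target angular speed ω₂ = √(μ/r₂³) = 5.2677×10^-6 rad/s.
Angle swept by the target during transfer: ω₂·t = 1.2848 rad = 73.61°.
The orbiter traverses 180° on the transfer ellipse, so the target must lead by 180° − 73.61° = 106.4°.

φ = 106.4°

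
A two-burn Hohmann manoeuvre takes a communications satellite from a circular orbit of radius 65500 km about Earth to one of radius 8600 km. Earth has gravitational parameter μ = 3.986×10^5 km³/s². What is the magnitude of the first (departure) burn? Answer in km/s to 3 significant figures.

Δv₁ = 1.28 km/s

Semi-major axis of the transfer orbit: a_t = (65500 + 8600)/2 = 37050 km.
Circular speed at r = 65500 km: v_c = √(μ/r) = 2.467 km/s.
Vis-viva on the transfer ellipse at r = 65500 km gives v_t = √[μ(2/r − 1/a_t)] = 1.189 km/s.
Δv₁ = |v_t − v_c| = |1.189 − 2.467| = 1.278 km/s.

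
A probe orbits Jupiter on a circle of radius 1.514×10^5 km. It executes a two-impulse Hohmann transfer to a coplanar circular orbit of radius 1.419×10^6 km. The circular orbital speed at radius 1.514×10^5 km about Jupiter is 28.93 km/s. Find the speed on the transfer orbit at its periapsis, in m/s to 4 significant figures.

From the circular-orbit relation v² = μ/r at r = 1.514×10^5 km: μ = v²r = (28.93)² × 1.514×10^5 = 1.26713×10^8 km³/s².
Semi-major axis of the transfer orbit: a_t = (1.514×10^5 + 1.419×10^6)/2 = 7.852×10^5 km.
At periapsis, r = 1.514×10^5 km.
Applying v² = μ(2/r − 1/a_t): v = 38.89 km/s.

v = 38890 m/s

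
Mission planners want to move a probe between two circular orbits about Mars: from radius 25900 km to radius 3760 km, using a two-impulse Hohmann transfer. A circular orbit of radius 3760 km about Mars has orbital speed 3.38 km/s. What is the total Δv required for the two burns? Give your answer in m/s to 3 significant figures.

From the circular-orbit relation v² = μ/r at r = 3760 km: μ = v²r = (3.38)² × 3760 = 42955.7 km³/s².
Semi-major axis of the transfer orbit: a_t = (25900 + 3760)/2 = 14830 km.
At r₁ the circular-orbit speed is v₁ = √(μ/r₁) = 1.28784 km/s.
On the transfer ellipse at r₁, v² = μ(2/r − 1/a) gives v_a = √[μ(2/r₁ − 1/a_t)] = 0.648461 km/s.
First burn Δv₁ = |v_a − v₁| = 0.6394 km/s.
At r₂, v₂ = √(μ/r₂) = 3.380 km/s.
Transfer-orbit speed at r₂: v_p = √[μ(2/r₂ − 1/a_t)] = 4.467 km/s.
Second burn Δv₂ = |v₂ − v_p| = 1.087 km/s.
Total Δv = Δv₁ + Δv₂ = 1.726 km/s.

Δv = 1730 m/s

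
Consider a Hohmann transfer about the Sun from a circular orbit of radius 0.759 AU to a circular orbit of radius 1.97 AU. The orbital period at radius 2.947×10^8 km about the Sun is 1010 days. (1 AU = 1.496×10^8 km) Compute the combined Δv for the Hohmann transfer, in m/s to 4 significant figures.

Δv = 12280 m/s

From Kepler's third law T² = 4π²r³/μ at r = 2.947×10^8 km, T = 1010 days = 1010 × 86400 s = 8.7264×10^7 s: μ = 4π²r³/T² = 1.32687×10^11 km³/s².
In km: r₁ = 0.759 × 1.496×10^8 = 1.135464×10^8 km; r₂ = 1.97 × 1.496×10^8 = 2.94712×10^8 km.
Semi-major axis of the transfer orbit: a_t = (1.135464×10^8 + 2.94712×10^8)/2 = 2.041292×10^8 km.
Circular speed at r₁: v₁ = √(μ/r₁) = √(1.32687×10^11/1.135464×10^8) = 34.18 km/s.
On the transfer ellipse at r₁, v² = μ(2/r − 1/a) gives v_p = √[μ(2/r₁ − 1/a_t)] = 41.07 km/s.
First burn Δv₁ = |v_p − v₁| = 6.890 km/s.
At r₂, v₂ = √(μ/r₂) = 21.2186 km/s.
Transfer-orbit speed at r₂: v_a = √[μ(2/r₂ − 1/a_t)] = 15.8252 km/s.
Second burn Δv₂ = |v₂ − v_a| = 5.393 km/s.
Δv = Δv₁ + Δv₂ = 6.890 + 5.393 = 12.28 km/s.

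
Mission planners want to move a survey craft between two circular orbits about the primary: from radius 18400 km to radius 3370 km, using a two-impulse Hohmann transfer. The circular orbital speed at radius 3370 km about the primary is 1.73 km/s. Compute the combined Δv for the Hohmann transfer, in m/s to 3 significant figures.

Δv = 848 m/s

From the circular-orbit relation v² = μ/r at r = 3370 km: μ = v²r = (1.73)² × 3370 = 10086.1 km³/s².
Semi-major axis of the transfer orbit: a_t = (18400 + 3370)/2 = 10885 km.
At r₁ the circular-orbit speed is v₁ = √(μ/r₁) = 0.7404 km/s.
On the transfer ellipse at r₁, v² = μ(2/r − 1/a) gives v_a = √[μ(2/r₁ − 1/a_t)] = 0.4120 km/s.
First burn Δv₁ = |v_a − v₁| = 0.3284 km/s.
Circular speed at r₂: v₂ = √(μ/r₂) = 1.7300 km/s.
Transfer-orbit speed at r₂: v_p = √[μ(2/r₂ − 1/a_t)] = 2.2493 km/s.
Second burn Δv₂ = |v₂ − v_p| = 0.5193 km/s.
Total Δv = Δv₁ + Δv₂ = 0.8477 km/s.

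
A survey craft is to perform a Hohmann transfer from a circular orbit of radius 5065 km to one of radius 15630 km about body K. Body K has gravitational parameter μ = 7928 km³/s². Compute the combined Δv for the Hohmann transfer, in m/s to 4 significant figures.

Transfer-ellipse semi-major axis a_t = (r₁ + r₂)/2 = (5065 + 15630)/2 = 10347.5 km.
At r₁ the circular-orbit speed is v₁ = √(μ/r₁) = 1.25110 km/s.
Transfer-orbit speed at r₁ (v² = μ(2/r − 1/a)): v_p = √[μ(2/r₁ − 1/a_t)] = 1.53764 km/s.
First burn Δv₁ = |v_p − v₁| = 0.28654 km/s.
At r₂, v₂ = √(μ/r₂) = 0.71220 km/s.
Transfer-orbit speed at r₂: v_a = √[μ(2/r₂ − 1/a_t)] = 0.49828 km/s.
Second burn Δv₂ = |v₂ − v_a| = 0.21392 km/s.
Δv = Δv₁ + Δv₂ = 0.28654 + 0.21392 = 0.5005 km/s.

Δv = 500.5 m/s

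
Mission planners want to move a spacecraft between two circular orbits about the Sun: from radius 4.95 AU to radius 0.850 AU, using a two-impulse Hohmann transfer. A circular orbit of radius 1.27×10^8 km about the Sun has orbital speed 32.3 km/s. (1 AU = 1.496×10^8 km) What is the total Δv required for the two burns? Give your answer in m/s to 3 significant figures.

Δv = 16000 m/s

From the circular-orbit relation v² = μ/r at r = 1.27×10^8 km: μ = v²r = (32.3)² × 1.27×10^8 = 1.32498×10^11 km³/s².
In km: r₁ = 4.95 × 1.496×10^8 = 7.4052×10^8 km; r₂ = 0.850 × 1.496×10^8 = 1.2716×10^8 km.
Transfer-ellipse semi-major axis a_t = (r₁ + r₂)/2 = (7.4052×10^8 + 1.2716×10^8)/2 = 4.3384×10^8 km.
At r₁ the circular-orbit speed is v₁ = √(μ/r₁) = 13.37630 km/s.
Transfer-orbit speed at r₁ (v² = μ(2/r − 1/a)): v_a = √[μ(2/r₁ − 1/a_t)] = 7.241799 km/s.
First burn Δv₁ = |v_a − v₁| = 6.135 km/s.
Circular speed at r₂: v₂ = √(μ/r₂) = 32.280 km/s.
Transfer-orbit speed at r₂: v_p = √[μ(2/r₂ − 1/a_t)] = 42.173 km/s.
Second burn Δv₂ = |v₂ − v_p| = 9.893 km/s.
Δv = Δv₁ + Δv₂ = 6.135 + 9.893 = 16.03 km/s.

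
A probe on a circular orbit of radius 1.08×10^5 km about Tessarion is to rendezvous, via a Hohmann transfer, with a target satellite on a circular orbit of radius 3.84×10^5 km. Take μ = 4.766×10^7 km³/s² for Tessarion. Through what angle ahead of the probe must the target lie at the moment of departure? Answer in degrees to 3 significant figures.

φ = 87.7°

The Hohmann ellipse has a_t = (r₁ + r₂)/2 = 2.460×10^5 km.
The half-period of the transfer ellipse is t = π√(a_t³/μ) = 55520 s.
The target's mean motion on its circular orbit is ω₂ = √(μ/r₂³) = 2.901×10^-5 rad/s.
Angle swept by the target during transfer: ω₂·t = 1.611 rad = 92.30°.
Arrival is 180° from departure on the ellipse, so φ = 180° − 92.30° = 87.7°.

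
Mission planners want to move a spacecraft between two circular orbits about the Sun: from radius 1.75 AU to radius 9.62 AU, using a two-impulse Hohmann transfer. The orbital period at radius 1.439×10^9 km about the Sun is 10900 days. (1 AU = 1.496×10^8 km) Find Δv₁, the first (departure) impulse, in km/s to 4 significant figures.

From Kepler's third law T² = 4π²r³/μ at r = 1.439×10^9 km, T = 10900 days = 10900 × 86400 s = 9.4176×10^8 s: μ = 4π²r³/T² = 1.32636×10^11 km³/s².
In km: r₁ = 1.75 × 1.496×10^8 = 2.618×10^8 km; r₂ = 9.62 × 1.496×10^8 = 1.439152×10^9 km.
Semi-major axis of the transfer orbit: a_t = (2.618×10^8 + 1.439152×10^9)/2 = 8.50476×10^8 km.
Circular speed at r = 2.618×10^8 km: v_c = √(μ/r) = 22.5085 km/s.
Transfer-orbit speed at the same r (vis-viva, a = a_t): v_t = √[μ(2/r − 1/a_t)] = 29.2798 km/s.
Δv₁ = |v_t − v_c| = |29.2798 − 22.5085| = 6.771 km/s.

Δv₁ = 6.771 km/s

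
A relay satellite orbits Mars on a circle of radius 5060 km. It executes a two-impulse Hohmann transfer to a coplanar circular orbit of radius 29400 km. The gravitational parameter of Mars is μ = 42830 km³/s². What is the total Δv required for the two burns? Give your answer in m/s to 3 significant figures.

Semi-major axis of the transfer orbit: a_t = (5060 + 29400)/2 = 17230 km.
At r₁ the circular-orbit speed is v₁ = √(μ/r₁) = 2.909 km/s.
On the transfer ellipse at r₁, v² = μ(2/r − 1/a) gives v_p = √[μ(2/r₁ − 1/a_t)] = 3.800 km/s.
First burn Δv₁ = |v_p − v₁| = 0.8910 km/s.
Circular speed at r₂: v₂ = √(μ/r₂) = 1.207 km/s.
Transfer-orbit speed at r₂: v_a = √[μ(2/r₂ − 1/a_t)] = 0.6541 km/s.
Second burn Δv₂ = |v₂ − v_a| = 0.5529 km/s.
Total Δv = Δv₁ + Δv₂ = 1.444 km/s.

Δv = 1440 m/s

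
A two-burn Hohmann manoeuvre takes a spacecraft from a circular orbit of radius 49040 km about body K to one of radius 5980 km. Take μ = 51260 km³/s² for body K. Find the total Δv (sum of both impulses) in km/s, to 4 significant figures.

Δv = 1.527 km/s

Transfer-ellipse semi-major axis a_t = (r₁ + r₂)/2 = (49040 + 5980)/2 = 27510 km.
Circular speed at r₁: v₁ = √(μ/r₁) = √(51260/49040) = 1.0224 km/s.
On the transfer ellipse at r₁, vis-viva gives v_a = √[μ(2/r₁ − 1/a_t)] = 0.47667 km/s.
First burn Δv₁ = |v_a − v₁| = 0.5457 km/s.
Circular speed at r₂: v₂ = √(μ/r₂) = 2.9278 km/s.
Transfer-orbit speed at r₂: v_p = √[μ(2/r₂ − 1/a_t)] = 3.9090 km/s.
Second burn Δv₂ = |v₂ − v_p| = 0.9812 km/s.
Δv = Δv₁ + Δv₂ = 0.5457 + 0.9812 = 1.527 km/s.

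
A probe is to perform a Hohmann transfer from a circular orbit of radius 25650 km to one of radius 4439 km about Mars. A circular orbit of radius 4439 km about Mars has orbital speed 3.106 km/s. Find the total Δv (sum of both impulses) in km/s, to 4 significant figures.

From the circular-orbit relation v² = μ/r at r = 4439 km: μ = v²r = (3.106)² × 4439 = 42824.1 km³/s².
Semi-major axis of the transfer orbit: a_t = (25650 + 4439)/2 = 15044.5 km.
At r₁ the circular-orbit speed is v₁ = √(μ/r₁) = 1.2921 km/s.
Transfer-orbit speed at r₁ (vis-viva equation): v_a = √[μ(2/r₁ − 1/a_t)] = 0.70187 km/s.
First burn Δv₁ = |v_a − v₁| = 0.5902 km/s.
At r₂, v₂ = √(μ/r₂) = 3.1060 km/s.
Transfer-orbit speed at r₂: v_p = √[μ(2/r₂ − 1/a_t)] = 4.0556 km/s.
Second burn Δv₂ = |v₂ − v_p| = 0.9496 km/s.
Total Δv = Δv₁ + Δv₂ = 1.540 km/s.

Δv = 1.540 km/s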